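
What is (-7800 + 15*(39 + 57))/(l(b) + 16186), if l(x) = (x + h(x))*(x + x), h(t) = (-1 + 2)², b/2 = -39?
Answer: -3180/14099 ≈ -0.22555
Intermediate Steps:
b = -78 (b = 2*(-39) = -78)
h(t) = 1 (h(t) = 1² = 1)
l(x) = 2*x*(1 + x) (l(x) = (x + 1)*(x + x) = (1 + x)*(2*x) = 2*x*(1 + x))
(-7800 + 15*(39 + 57))/(l(b) + 16186) = (-7800 + 15*(39 + 57))/(2*(-78)*(1 - 78) + 16186) = (-7800 + 15*96)/(2*(-78)*(-77) + 16186) = (-7800 + 1440)/(12012 + 16186) = -6360/28198 = -6360*1/28198 = -3180/14099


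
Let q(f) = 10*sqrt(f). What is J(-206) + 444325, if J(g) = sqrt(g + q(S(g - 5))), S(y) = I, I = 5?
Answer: 444325 + sqrt(-206 + 10*sqrt(5)) ≈ 4.4433e+5 + 13.551*I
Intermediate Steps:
S(y) = 5
J(g) = sqrt(g + 10*sqrt(5))
J(-206) + 444325 = sqrt(-206 + 10*sqrt(5)) + 444325 = 444325 + sqrt(-206 + 10*sqrt(5))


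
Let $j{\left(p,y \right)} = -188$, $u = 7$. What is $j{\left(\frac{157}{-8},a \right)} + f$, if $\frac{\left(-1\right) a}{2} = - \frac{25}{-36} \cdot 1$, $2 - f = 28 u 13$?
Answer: $-2734$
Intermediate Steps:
$f = -2546$ ($f = 2 - 28 \cdot 7 \cdot 13 = 2 - 196 \cdot 13 = 2 - 2548 = -2546$)
$a = - \frac{25}{18}$ ($a = - 2 - \frac{25}{-36} \cdot 1 = - 2 \left(-25\right) \left(- \frac{1}{36}\right) 1 = - 2 \cdot \frac{25}{36} \cdot 1 = \left(-2\right) \frac{25}{36} = - \frac{25}{18} \approx -1.3889$)
$j{\left(\frac{157}{-8},a \right)} + f = -188 - 2546 = -2734$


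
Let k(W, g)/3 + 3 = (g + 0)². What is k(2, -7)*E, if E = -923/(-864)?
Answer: 21229/144 ≈ 147.42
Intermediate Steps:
k(W, g) = -9 + 3*g² (k(W, g) = -9 + 3*(g + 0)² = -9 + 3*g²)
E = 923/864 (E = -923*(-1/864) = 923/864 ≈ 1.0683)
k(2, -7)*E = (-9 + 3*(-7)²)*(923/864) = (-9 + 3*49)*(923/864) = (-9 + 147)*(923/864) = 138*(923/864) = 21229/144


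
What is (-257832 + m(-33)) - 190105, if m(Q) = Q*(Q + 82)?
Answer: -449554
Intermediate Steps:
m(Q) = Q*(82 + Q)
(-257832 + m(-33)) - 190105 = (-257832 - 33*(82 - 33)) - 190105 = (-257832 - 33*49) - 190105 = (-257832 - 1617) - 190105 = -259449 - 190105 = -449554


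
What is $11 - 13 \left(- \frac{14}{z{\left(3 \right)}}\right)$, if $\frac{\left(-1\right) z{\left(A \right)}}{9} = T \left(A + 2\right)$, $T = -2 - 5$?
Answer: $\frac{521}{45} \approx 11.578$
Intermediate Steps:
$T = -7$ ($T = -2 - 5 = -7$)
$z{\left(A \right)} = 126 + 63 A$ ($z{\left(A \right)} = - 9 \left(- 7 \left(A + 2\right)\right) = - 9 \left(- 7 \left(2 + A\right)\right) = - 9 \left(-14 - 7 A\right) = 126 + 63 A$)
$11 - 13 \left(- \frac{14}{z{\left(3 \right)}}\right) = 11 - 13 \left(- \frac{14}{126 + 63 \cdot 3}\right) = 11 - 13 \left(- \frac{14}{126 + 189}\right) = 11 - 13 \left(- \frac{14}{315}\right) = 11 - 13 \left(\left(-14\right) \frac{1}{315}\right) = 11 - - \frac{26}{45} = 11 + \frac{26}{45} = \frac{521}{45}$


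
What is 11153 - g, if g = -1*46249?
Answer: 57402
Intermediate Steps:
g = -46249
11153 - g = 11153 - 1*(-46249) = 11153 + 46249 = 57402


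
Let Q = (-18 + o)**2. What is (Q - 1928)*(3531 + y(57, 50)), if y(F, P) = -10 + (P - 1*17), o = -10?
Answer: -4065776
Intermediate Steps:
y(F, P) = -27 + P (y(F, P) = -10 + (P - 17) = -10 + (-17 + P) = -27 + P)
Q = 784 (Q = (-18 - 10)**2 = (-28)**2 = 784)
(Q - 1928)*(3531 + y(57, 50)) = (784 - 1928)*(3531 + (-27 + 50)) = -1144*(3531 + 23) = -1144*3554 = -4065776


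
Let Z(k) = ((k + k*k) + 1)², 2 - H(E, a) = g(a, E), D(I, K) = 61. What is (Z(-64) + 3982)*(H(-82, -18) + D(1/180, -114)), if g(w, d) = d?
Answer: 2359015295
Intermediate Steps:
H(E, a) = 2 - E
Z(k) = (1 + k + k²)² (Z(k) = ((k + k²) + 1)² = (1 + k + k²)²)
(Z(-64) + 3982)*(H(-82, -18) + D(1/180, -114)) = ((1 - 64 + (-64)²)² + 3982)*((2 - 1*(-82)) + 61) = ((1 - 64 + 4096)² + 3982)*((2 + 82) + 61) = (4033² + 3982)*(84 + 61) = (16265089 + 3982)*145 = 16269071*145 = 2359015295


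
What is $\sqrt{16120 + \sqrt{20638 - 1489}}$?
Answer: $\sqrt{16120 + \sqrt{19149}} \approx 127.51$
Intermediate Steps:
$\sqrt{16120 + \sqrt{20638 - 1489}} = \sqrt{16120 + \sqrt{19149}}$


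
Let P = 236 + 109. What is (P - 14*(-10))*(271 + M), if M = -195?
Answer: 36860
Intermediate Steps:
P = 345
(P - 14*(-10))*(271 + M) = (345 - 14*(-10))*(271 - 195) = (345 + 140)*76 = 485*76 = 36860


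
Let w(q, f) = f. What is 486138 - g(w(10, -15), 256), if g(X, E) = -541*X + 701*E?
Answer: 298567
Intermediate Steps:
486138 - g(w(10, -15), 256) = 486138 - (-541*(-15) + 701*256) = 486138 - (8115 + 179456) = 486138 - 1*187571 = 486138 - 187571 = 298567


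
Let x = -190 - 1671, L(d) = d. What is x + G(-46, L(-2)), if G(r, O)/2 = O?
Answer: -1865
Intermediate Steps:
G(r, O) = 2*O
x = -1861
x + G(-46, L(-2)) = -1861 + 2*(-2) = -1861 - 4 = -1865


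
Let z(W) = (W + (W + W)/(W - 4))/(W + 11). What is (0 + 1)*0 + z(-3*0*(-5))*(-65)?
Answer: 0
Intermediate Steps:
z(W) = (W + 2*W/(-4 + W))/(11 + W) (z(W) = (W + (2*W)/(-4 + W))/(11 + W) = (W + 2*W/(-4 + W))/(11 + W))
(0 + 1)*0 + z(-3*0*(-5))*(-65) = (0 + 1)*0 + ((-3*0*(-5))*(-2 - 3*0*(-5))/(-44 + (-3*0*(-5))² + 7*(-3*0*(-5))))*(-65) = 1*0 + ((0*(-5))*(-2 + 0*(-5))/(-44 + (0*(-5))² + 7*(0*(-5))))*(-65) = 0 + (0*(-2 + 0)/(-44 + 0² + 7*0))*(-65) = 0 + (0*(-2)/(-44 + 0 + 0))*(-65) = 0 + (0*(-2)/(-44))*(-65) = 0 + (0*(-1/44)*(-2))*(-65) = 0 + 0*(-65) = 0 + 0 = 0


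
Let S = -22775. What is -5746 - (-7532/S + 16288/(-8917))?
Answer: -1166620746194/203084675 ≈ -5744.5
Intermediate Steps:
-5746 - (-7532/S + 16288/(-8917)) = -5746 - (-7532/(-22775) + 16288/(-8917)) = -5746 - (-7532*(-1/22775) + 16288*(-1/8917)) = -5746 - (7532/22775 - 16288/8917) = -5746 - 1*(-303796356/203084675) = -5746 + 303796356/203084675 = -1166620746194/203084675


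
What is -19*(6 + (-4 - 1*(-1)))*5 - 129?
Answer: -414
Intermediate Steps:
-19*(6 + (-4 - 1*(-1)))*5 - 129 = -19*(6 + (-4 + 1))*5 - 129 = -19*(6 - 3)*5 - 129 = -57*5 - 129 = -19*15 - 129 = -285 - 129 = -414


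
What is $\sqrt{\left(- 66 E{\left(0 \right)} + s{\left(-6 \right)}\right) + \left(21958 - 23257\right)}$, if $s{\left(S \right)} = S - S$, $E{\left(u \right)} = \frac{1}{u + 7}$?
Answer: $\frac{i \sqrt{64113}}{7} \approx 36.172 i$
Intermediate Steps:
$E{\left(u \right)} = \frac{1}{7 + u}$
$s{\left(S \right)} = 0$
$\sqrt{\left(- 66 E{\left(0 \right)} + s{\left(-6 \right)}\right) + \left(21958 - 23257\right)} = \sqrt{\left(- \frac{66}{7 + 0} + 0\right) + \left(21958 - 23257\right)} = \sqrt{\left(- \frac{66}{7} + 0\right) + \left(21958 - 23257\right)} = \sqrt{\left(\left(-66\right) \frac{1}{7} + 0\right) - 1299} = \sqrt{\left(- \frac{66}{7} + 0\right) - 1299} = \sqrt{- \frac{66}{7} - 1299} = \sqrt{- \frac{9159}{7}} = \frac{i \sqrt{64113}}{7}$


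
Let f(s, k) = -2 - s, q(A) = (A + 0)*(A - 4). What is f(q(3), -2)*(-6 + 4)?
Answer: -2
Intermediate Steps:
q(A) = A*(-4 + A)
f(q(3), -2)*(-6 + 4) = (-2 - 3*(-4 + 3))*(-6 + 4) = (-2 - 3*(-1))*(-2) = (-2 - 1*(-3))*(-2) = (-2 + 3)*(-2) = 1*(-2) = -2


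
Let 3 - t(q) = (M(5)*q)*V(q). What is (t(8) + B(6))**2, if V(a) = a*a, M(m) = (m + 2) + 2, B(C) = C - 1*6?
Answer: 21206025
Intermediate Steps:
B(C) = -6 + C (B(C) = C - 6 = -6 + C)
M(m) = 4 + m (M(m) = (2 + m) + 2 = 4 + m)
V(a) = a**2
t(q) = 3 - 9*q**3 (t(q) = 3 - (4 + 5)*q*q**2 = 3 - 9*q*q**2 = 3 - 9*q**3)
(t(8) + B(6))**2 = ((3 - 9*8**3) + (-6 + 6))**2 = ((3 - 9*512) + 0)**2 = ((3 - 4608) + 0)**2 = (-4605 + 0)**2 = (-4605)**2 = 21206025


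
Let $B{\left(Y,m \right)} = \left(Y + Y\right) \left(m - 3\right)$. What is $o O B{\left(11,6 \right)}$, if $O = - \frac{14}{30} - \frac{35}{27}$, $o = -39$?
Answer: $\frac{68068}{15} \approx 4537.9$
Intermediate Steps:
$O = - \frac{238}{135}$ ($O = \left(-14\right) \frac{1}{30} - \frac{35}{27} = - \frac{7}{15} - \frac{35}{27} = - \frac{238}{135} \approx -1.763$)
$B{\left(Y,m \right)} = 2 Y \left(-3 + m\right)$
$o O B{\left(11,6 \right)} = \left(-39\right) \left(- \frac{238}{135}\right) 2 \cdot 11 \left(-3 + 6\right) = \frac{3094 \cdot 2 \cdot 11 \cdot 3}{45} = \frac{3094}{45} \cdot 66 = \frac{68068}{15}$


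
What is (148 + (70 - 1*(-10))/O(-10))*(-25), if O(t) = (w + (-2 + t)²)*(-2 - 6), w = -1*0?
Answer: -266275/72 ≈ -3698.3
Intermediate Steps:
w = 0
O(t) = -8*(-2 + t)² (O(t) = (0 + (-2 + t)²)*(-2 - 6) = (-2 + t)²*(-8) = -8*(-2 + t)²)
(148 + (70 - 1*(-10))/O(-10))*(-25) = (148 + (70 - 1*(-10))/((-8*(-2 - 10)²)))*(-25) = (148 + (70 + 10)/((-8*(-12)²)))*(-25) = (148 + 80/((-8*144)))*(-25) = (148 + 80/(-1152))*(-25) = (148 + 80*(-1/1152))*(-25) = (148 - 5/72)*(-25) = (10651/72)*(-25) = -266275/72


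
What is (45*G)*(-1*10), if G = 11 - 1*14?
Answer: 1350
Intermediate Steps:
G = -3 (G = 11 - 14 = -3)
(45*G)*(-1*10) = (45*(-3))*(-1*10) = -135*(-10) = 1350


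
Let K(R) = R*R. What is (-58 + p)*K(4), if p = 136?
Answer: 1248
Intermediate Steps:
K(R) = R**2
(-58 + p)*K(4) = (-58 + 136)*4**2 = 78*16 = 1248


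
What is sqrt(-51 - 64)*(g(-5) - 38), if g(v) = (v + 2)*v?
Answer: -23*I*sqrt(115) ≈ -246.65*I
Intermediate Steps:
g(v) = v*(2 + v) (g(v) = (2 + v)*v = v*(2 + v))
sqrt(-51 - 64)*(g(-5) - 38) = sqrt(-51 - 64)*(-5*(2 - 5) - 38) = sqrt(-115)*(-5*(-3) - 38) = (I*sqrt(115))*(15 - 38) = (I*sqrt(115))*(-23) = -23*I*sqrt(115)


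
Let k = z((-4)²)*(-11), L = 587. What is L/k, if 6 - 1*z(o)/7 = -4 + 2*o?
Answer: 587/1694 ≈ 0.34652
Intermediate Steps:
z(o) = 70 - 14*o (z(o) = 42 - 7*(-4 + 2*o) = 42 + (28 - 14*o) = 70 - 14*o)
k = 1694 (k = (70 - 14*(-4)²)*(-11) = (70 - 14*16)*(-11) = (70 - 224)*(-11) = -154*(-11) = 1694)
L/k = 587/1694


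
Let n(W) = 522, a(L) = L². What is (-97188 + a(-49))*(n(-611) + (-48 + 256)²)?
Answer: -4150343582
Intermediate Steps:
(-97188 + a(-49))*(n(-611) + (-48 + 256)²) = (-97188 + (-49)²)*(522 + (-48 + 256)²) = (-97188 + 2401)*(522 + 208²) = -94787*(522 + 43264) = -94787*43786 = -4150343582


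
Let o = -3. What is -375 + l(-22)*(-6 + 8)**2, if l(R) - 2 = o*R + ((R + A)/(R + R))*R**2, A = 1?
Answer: 821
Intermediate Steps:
l(R) = 2 - 3*R + R*(1 + R)/2 (l(R) = 2 + (-3*R + ((R + 1)/(R + R))*R**2) = 2 + (-3*R + ((1 + R)/((2*R)))*R**2) = 2 + (-3*R + ((1 + R)*(1/(2*R)))*R**2) = 2 + (-3*R + ((1 + R)/(2*R))*R**2) = 2 + (-3*R + R*(1 + R)/2) = 2 - 3*R + R*(1 + R)/2)
-375 + l(-22)*(-6 + 8)**2 = -375 + (2 + (1/2)*(-22)**2 - 5/2*(-22))*(-6 + 8)**2 = -375 + (2 + (1/2)*484 + 55)*2**2 = -375 + (2 + 242 + 55)*4 = -375 + 299*4 = -375 + 1196 = 821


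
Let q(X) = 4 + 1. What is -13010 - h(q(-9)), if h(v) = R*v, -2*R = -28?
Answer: -13080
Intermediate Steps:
R = 14 (R = -1/2*(-28) = 14)
q(X) = 5
h(v) = 14*v
-13010 - h(q(-9)) = -13010 - 14*5 = -13010 - 1*70 = -13010 - 70 = -13080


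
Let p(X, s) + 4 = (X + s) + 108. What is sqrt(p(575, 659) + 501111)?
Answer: sqrt(502449) ≈ 708.84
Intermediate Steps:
p(X, s) = 104 + X + s (p(X, s) = -4 + ((X + s) + 108) = -4 + (108 + X + s) = 104 + X + s)
sqrt(p(575, 659) + 501111) = sqrt((104 + 575 + 659) + 501111) = sqrt(1338 + 501111) = sqrt(502449)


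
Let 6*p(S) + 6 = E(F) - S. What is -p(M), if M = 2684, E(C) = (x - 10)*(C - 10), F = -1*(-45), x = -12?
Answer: 1730/3 ≈ 576.67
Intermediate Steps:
F = 45
E(C) = 220 - 22*C (E(C) = (-12 - 10)*(C - 10) = -22*(-10 + C) = 220 - 22*C)
p(S) = -388/3 - S/6 (p(S) = -1 + ((220 - 22*45) - S)/6 = -1 + ((220 - 990) - S)/6 = -1 + (-770 - S)/6 = -1 + (-385/3 - S/6) = -388/3 - S/6)
-p(M) = -(-388/3 - 1/6*2684) = -(-388/3 - 1342/3) = -1*(-1730/3) = 1730/3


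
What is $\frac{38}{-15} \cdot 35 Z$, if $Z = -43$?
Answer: $\frac{11438}{3} \approx 3812.7$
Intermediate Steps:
$\frac{38}{-15} \cdot 35 Z = \frac{38}{-15} \cdot 35 \left(-43\right) = 38 \left(- \frac{1}{15}\right) 35 \left(-43\right) = \left(- \frac{38}{15}\right) 35 \left(-43\right) = \left(- \frac{266}{3}\right) \left(-43\right) = \frac{11438}{3}$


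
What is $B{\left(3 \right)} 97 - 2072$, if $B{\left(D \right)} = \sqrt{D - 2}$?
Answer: $-1975$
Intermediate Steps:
$B{\left(D \right)} = \sqrt{-2 + D}$
$B{\left(3 \right)} 97 - 2072 = \sqrt{-2 + 3} \cdot 97 - 2072 = \sqrt{1} \cdot 97 - 2072 = 1 \cdot 97 - 2072 = 97 - 2072 = -1975$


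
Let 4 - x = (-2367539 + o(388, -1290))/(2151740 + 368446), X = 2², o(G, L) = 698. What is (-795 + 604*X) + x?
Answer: 1365889697/840062 ≈ 1625.9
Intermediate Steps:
X = 4
x = 4149195/840062 (x = 4 - (-2367539 + 698)/(2151740 + 368446) = 4 - (-2366841)/2520186 = 4 - 1*(-788947/840062) = 4 + 788947/840062 = 4149195/840062 ≈ 4.9392)
(-795 + 604*X) + x = (-795 + 604*4) + 4149195/840062 = (-795 + 2416) + 4149195/840062 = 1621 + 4149195/840062 = 1365889697/840062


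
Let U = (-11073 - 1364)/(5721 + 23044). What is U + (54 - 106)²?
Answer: 77768123/28765 ≈ 2703.6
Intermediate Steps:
U = -12437/28765 ≈ -0.43237
U + (54 - 106)² = -12437/28765 + (54 - 106)² = -12437/28765 + (-52)² = -12437/28765 + 2704 = 77768123/28765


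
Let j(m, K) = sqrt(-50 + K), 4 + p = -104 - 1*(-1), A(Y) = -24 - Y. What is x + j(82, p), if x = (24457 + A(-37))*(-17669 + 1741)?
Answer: -389758160 + I*sqrt(157) ≈ -3.8976e+8 + 12.53*I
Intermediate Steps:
p = -107 (p = -4 + (-104 - 1*(-1)) = -4 + (-104 + 1) = -4 - 103 = -107)
x = -389758160 (x = (24457 + (-24 - 1*(-37)))*(-17669 + 1741) = (24457 + (-24 + 37))*(-15928) = (24457 + 13)*(-15928) = 24470*(-15928) = -389758160)
x + j(82, p) = -389758160 + sqrt(-50 - 107) = -389758160 + sqrt(-157) = -389758160 + I*sqrt(157)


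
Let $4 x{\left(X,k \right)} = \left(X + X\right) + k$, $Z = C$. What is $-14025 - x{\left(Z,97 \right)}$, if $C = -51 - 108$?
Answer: $- \frac{55879}{4} \approx -13970.0$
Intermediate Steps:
$C = -159$
$Z = -159$
$x{\left(X,k \right)} = \frac{X}{2} + \frac{k}{4}$ ($x{\left(X,k \right)} = \frac{\left(X + X\right) + k}{4} = \frac{2 X + k}{4} = \frac{k + 2 X}{4} = \frac{X}{2} + \frac{k}{4}$)
$-14025 - x{\left(Z,97 \right)} = -14025 - \left(\frac{1}{2} \left(-159\right) + \frac{1}{4} \cdot 97\right) = -14025 - \left(- \frac{159}{2} + \frac{97}{4}\right) = -14025 - - \frac{221}{4} = -14025 + \frac{221}{4} = - \frac{55879}{4}$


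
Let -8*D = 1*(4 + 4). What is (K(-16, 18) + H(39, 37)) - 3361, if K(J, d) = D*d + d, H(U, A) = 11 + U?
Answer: -3311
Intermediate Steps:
D = -1 (D = -(4 + 4)/8 = -8/8 = -⅛*8 = -1)
K(J, d) = 0 (K(J, d) = -d + d = 0)
(K(-16, 18) + H(39, 37)) - 3361 = (0 + (11 + 39)) - 3361 = (0 + 50) - 3361 = 50 - 3361 = -3311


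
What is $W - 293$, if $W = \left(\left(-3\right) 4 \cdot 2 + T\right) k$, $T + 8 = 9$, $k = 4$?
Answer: $-385$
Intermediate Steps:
$T = 1$ ($T = -8 + 9 = 1$)
$W = -92$ ($W = \left(\left(-3\right) 4 \cdot 2 + 1\right) 4 = \left(\left(-12\right) 2 + 1\right) 4 = \left(-24 + 1\right) 4 = \left(-23\right) 4 = -92$)
$W - 293 = -92 - 293 = -385$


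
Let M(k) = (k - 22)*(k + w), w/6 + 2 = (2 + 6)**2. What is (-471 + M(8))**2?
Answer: 33535681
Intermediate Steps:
w = 372 (w = -12 + 6*(2 + 6)**2 = -12 + 6*8**2 = -12 + 6*64 = -12 + 384 = 372)
M(k) = (-22 + k)*(372 + k) (M(k) = (k - 22)*(k + 372) = (-22 + k)*(372 + k))
(-471 + M(8))**2 = (-471 + (-8184 + 8**2 + 350*8))**2 = (-471 + (-8184 + 64 + 2800))**2 = (-471 - 5320)**2 = (-5791)**2 = 33535681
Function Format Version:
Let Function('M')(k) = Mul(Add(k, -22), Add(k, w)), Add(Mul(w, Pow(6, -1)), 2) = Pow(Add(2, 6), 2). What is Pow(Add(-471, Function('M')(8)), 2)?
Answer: 33535681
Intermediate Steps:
w = 372 (w = Add(-12, Mul(6, Pow(Add(2, 6), 2))) = Add(-12, Mul(6, Pow(8, 2))) = Add(-12, Mul(6, 64)) = Add(-12, 384) = 372)
Function('M')(k) = Mul(Add(-22, k), Add(372, k)) (Function('M')(k) = Mul(Add(k, -22), Add(k, 372)) = Mul(Add(-22, k), Add(372, k)))
Pow(Add(-471, Function('M')(8)), 2) = Pow(Add(-471, Add(-8184, Pow(8, 2), Mul(350, 8))), 2) = Pow(Add(-471, Add(-8184, 64, 2800)), 2) = Pow(Add(-471, -5320), 2) = Pow(-5791, 2) = 33535681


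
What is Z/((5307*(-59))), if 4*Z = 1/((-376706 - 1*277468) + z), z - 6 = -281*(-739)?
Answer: 1/559231090068 ≈ 1.7882e-12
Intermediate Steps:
z = 207665 (z = 6 - 281*(-739) = 6 + 207659 = 207665)
Z = -1/1786036 (Z = 1/(4*((-376706 - 1*277468) + 207665)) = 1/(4*((-376706 - 277468) + 207665)) = 1/(4*(-654174 + 207665)) = (¼)/(-446509) = (¼)*(-1/446509) = -1/1786036 ≈ -5.5990e-7)
Z/((5307*(-59))) = -1/(1786036*(5307*(-59))) = -1/1786036/(-313113) = -1/1786036*(-1/313113) = 1/559231090068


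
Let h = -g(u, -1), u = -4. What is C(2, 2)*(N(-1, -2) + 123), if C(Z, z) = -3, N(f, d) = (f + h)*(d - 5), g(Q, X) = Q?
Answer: -306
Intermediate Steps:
h = 4 (h = -1*(-4) = 4)
N(f, d) = (-5 + d)*(4 + f) (N(f, d) = (f + 4)*(d - 5) = (4 + f)*(-5 + d) = (-5 + d)*(4 + f))
C(2, 2)*(N(-1, -2) + 123) = -3*((-20 - 5*(-1) + 4*(-2) - 2*(-1)) + 123) = -3*((-20 + 5 - 8 + 2) + 123) = -3*(-21 + 123) = -3*102 = -306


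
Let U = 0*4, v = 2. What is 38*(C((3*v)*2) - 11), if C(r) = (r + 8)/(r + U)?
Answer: -1064/3 ≈ -354.67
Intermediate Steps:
U = 0
C(r) = (8 + r)/r (C(r) = (r + 8)/(r + 0) = (8 + r)/r)
38*(C((3*v)*2) - 11) = 38*((8 + (3*2)*2)/(((3*2)*2)) - 11) = 38*((8 + 6*2)/((6*2)) - 11) = 38*((8 + 12)/12 - 11) = 38*((1/12)*20 - 11) = 38*(5/3 - 11) = 38*(-28/3) = -1064/3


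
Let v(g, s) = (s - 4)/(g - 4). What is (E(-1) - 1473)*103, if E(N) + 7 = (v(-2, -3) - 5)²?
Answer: -5433353/36 ≈ -1.5093e+5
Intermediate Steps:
v(g, s) = (-4 + s)/(-4 + g)
E(N) = 277/36 (E(N) = -7 + ((-4 - 3)/(-4 - 2) - 5)² = -7 + (-7/(-6) - 5)² = -7 + (-⅙*(-7) - 5)² = -7 + (7/6 - 5)² = -7 + (-23/6)² = -7 + 529/36 = 277/36)
(E(-1) - 1473)*103 = (277/36 - 1473)*103 = -52751/36*103 = -5433353/36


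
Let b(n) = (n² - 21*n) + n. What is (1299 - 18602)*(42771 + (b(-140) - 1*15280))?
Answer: -863263973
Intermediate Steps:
b(n) = n² - 20*n
(1299 - 18602)*(42771 + (b(-140) - 1*15280)) = (1299 - 18602)*(42771 + (-140*(-20 - 140) - 1*15280)) = -17303*(42771 + (-140*(-160) - 15280)) = -17303*(42771 + (22400 - 15280)) = -17303*(42771 + 7120) = -17303*49891 = -863263973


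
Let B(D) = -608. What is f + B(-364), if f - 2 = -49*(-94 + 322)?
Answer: -11778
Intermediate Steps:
f = -11170 (f = 2 - 49*(-94 + 322) = 2 - 49*228 = 2 - 11172 = -11170)
f + B(-364) = -11170 - 608 = -11778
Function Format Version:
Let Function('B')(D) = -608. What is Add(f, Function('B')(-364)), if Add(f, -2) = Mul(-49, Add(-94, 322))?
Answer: -11778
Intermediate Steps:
f = -11170 (f = Add(2, Mul(-49, Add(-94, 322))) = Add(2, Mul(-49, 228)) = Add(2, -11172) = -11170)
Add(f, Function('B')(-364)) = Add(-11170, -608) = -11778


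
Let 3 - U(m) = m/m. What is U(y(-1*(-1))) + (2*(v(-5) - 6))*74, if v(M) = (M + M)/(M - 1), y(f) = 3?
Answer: -1918/3 ≈ -639.33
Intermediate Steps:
v(M) = 2*M/(-1 + M) (v(M) = (2*M)/(-1 + M) = 2*M/(-1 + M))
U(m) = 2 (U(m) = 3 - m/m = 3 - 1*1 = 3 - 1 = 2)
U(y(-1*(-1))) + (2*(v(-5) - 6))*74 = 2 + (2*(2*(-5)/(-1 - 5) - 6))*74 = 2 + (2*(2*(-5)/(-6) - 6))*74 = 2 + (2*(2*(-5)*(-⅙) - 6))*74 = 2 + (2*(5/3 - 6))*74 = 2 + (2*(-13/3))*74 = 2 - 26/3*74 = 2 - 1924/3 = -1918/3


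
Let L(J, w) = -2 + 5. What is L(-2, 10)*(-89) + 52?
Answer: -215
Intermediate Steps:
L(J, w) = 3
L(-2, 10)*(-89) + 52 = 3*(-89) + 52 = -267 + 52 = -215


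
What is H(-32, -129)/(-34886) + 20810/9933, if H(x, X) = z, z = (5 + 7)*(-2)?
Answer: 363108026/173261319 ≈ 2.0957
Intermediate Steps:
z = -24 (z = 12*(-2) = -24)
H(x, X) = -24
H(-32, -129)/(-34886) + 20810/9933 = -24/(-34886) + 20810/9933 = -24*(-1/34886) + 20810*(1/9933) = 12/17443 + 20810/9933 = 363108026/173261319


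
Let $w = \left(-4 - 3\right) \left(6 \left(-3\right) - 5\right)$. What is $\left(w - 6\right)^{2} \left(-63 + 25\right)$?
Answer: $-912950$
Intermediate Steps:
$w = 161$ ($w = - 7 \left(-18 - 5\right) = \left(-7\right) \left(-23\right) = 161$)
$\left(w - 6\right)^{2} \left(-63 + 25\right) = \left(161 - 6\right)^{2} \left(-63 + 25\right) = 155^{2} \left(-38\right) = 24025 \left(-38\right) = -912950$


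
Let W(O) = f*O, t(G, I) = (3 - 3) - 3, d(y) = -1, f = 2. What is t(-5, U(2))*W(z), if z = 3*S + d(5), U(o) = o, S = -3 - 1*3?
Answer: 114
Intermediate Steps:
S = -6 (S = -3 - 3 = -6)
t(G, I) = -3 (t(G, I) = 0 - 3 = -3)
z = -19 (z = 3*(-6) - 1 = -18 - 1 = -19)
W(O) = 2*O
t(-5, U(2))*W(z) = -6*(-19) = -3*(-38) = 114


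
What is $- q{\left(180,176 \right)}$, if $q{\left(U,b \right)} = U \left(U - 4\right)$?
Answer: $-31680$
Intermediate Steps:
$q{\left(U,b \right)} = U \left(-4 + U\right)$
$- q{\left(180,176 \right)} = - 180 \left(-4 + 180\right) = - 180 \cdot 176 = \left(-1\right) 31680 = -31680$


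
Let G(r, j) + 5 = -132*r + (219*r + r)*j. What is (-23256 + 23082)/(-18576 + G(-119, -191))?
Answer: -174/4997507 ≈ -3.4817e-5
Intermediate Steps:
G(r, j) = -5 - 132*r + 220*j*r (G(r, j) = -5 + (-132*r + (219*r + r)*j) = -5 + (-132*r + (220*r)*j) = -5 + (-132*r + 220*j*r) = -5 - 132*r + 220*j*r)
(-23256 + 23082)/(-18576 + G(-119, -191)) = (-23256 + 23082)/(-18576 + (-5 - 132*(-119) + 220*(-191)*(-119))) = -174/(-18576 + (-5 + 15708 + 5000380)) = -174/(-18576 + 5016083) = -174/4997507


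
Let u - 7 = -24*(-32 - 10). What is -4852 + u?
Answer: -3837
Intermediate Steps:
u = 1015 (u = 7 - 24*(-32 - 10) = 7 - 24*(-42) = 7 + 1008 = 1015)
-4852 + u = -4852 + 1015 = -3837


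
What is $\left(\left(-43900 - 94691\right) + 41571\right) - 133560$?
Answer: $-230580$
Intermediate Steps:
$\left(\left(-43900 - 94691\right) + 41571\right) - 133560 = \left(-138591 + 41571\right) - 133560 = -97020 - 133560 = -230580$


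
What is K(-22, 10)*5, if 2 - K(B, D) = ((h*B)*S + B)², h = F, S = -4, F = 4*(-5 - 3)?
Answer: -40271210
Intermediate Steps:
F = -32 (F = 4*(-8) = -32)
h = -32
K(B, D) = 2 - 16641*B² (K(B, D) = 2 - (-32*B*(-4) + B)² = 2 - (128*B + B)² = 2 - (129*B)² = 2 - 16641*B²)
K(-22, 10)*5 = (2 - 16641*(-22)²)*5 = (2 - 16641*484)*5 = (2 - 8054244)*5 = -8054242*5 = -40271210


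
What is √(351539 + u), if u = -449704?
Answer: I*√98165 ≈ 313.31*I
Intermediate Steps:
√(351539 + u) = √(351539 - 449704) = √(-98165) = I*√98165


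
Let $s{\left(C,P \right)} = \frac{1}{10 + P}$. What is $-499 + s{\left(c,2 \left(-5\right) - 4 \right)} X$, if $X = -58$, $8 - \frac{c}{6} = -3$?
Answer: $- \frac{969}{2} \approx -484.5$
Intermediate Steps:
$c = 66$ ($c = 48 - -18 = 48 + 18 = 66$)
$-499 + s{\left(c,2 \left(-5\right) - 4 \right)} X = -499 + \frac{1}{10 + \left(2 \left(-5\right) - 4\right)} \left(-58\right) = -499 + \frac{1}{10 - 14} \left(-58\right) = -499 + \frac{1}{-4} \left(-58\right) = -499 - - \frac{29}{2} = -499 + \frac{29}{2} = - \frac{969}{2}$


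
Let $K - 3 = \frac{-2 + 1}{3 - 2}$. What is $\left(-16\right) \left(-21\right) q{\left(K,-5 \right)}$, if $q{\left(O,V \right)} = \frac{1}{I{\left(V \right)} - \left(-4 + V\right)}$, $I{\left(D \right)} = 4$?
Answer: $\frac{336}{13} \approx 25.846$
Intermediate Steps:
$K = 2$ ($K = 3 + \frac{-2 + 1}{3 - 2} = 3 - 1^{-1} = 3 - 1 = 2$)
$q{\left(O,V \right)} = \frac{1}{8 - V}$ ($q{\left(O,V \right)} = \frac{1}{4 - \left(-4 + V\right)} = \frac{1}{8 - V}$)
$\left(-16\right) \left(-21\right) q{\left(K,-5 \right)} = \frac{\left(-16\right) \left(-21\right)}{8 - -5} = \frac{336}{8 + 5} = \frac{336}{13}$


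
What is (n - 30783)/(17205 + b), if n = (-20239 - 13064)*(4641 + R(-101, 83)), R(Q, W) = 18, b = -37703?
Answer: 77594730/10249 ≈ 7571.0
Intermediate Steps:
n = -155158677 (n = (-20239 - 13064)*(4641 + 18) = -33303*4659 = -155158677)
(n - 30783)/(17205 + b) = (-155158677 - 30783)/(17205 - 37703) = -155189460/(-20498) = -155189460*(-1/20498) = 77594730/10249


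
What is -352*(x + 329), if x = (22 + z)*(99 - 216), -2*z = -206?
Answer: 5032192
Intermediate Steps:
z = 103 (z = -½*(-206) = 103)
x = -14625 (x = (22 + 103)*(99 - 216) = 125*(-117) = -14625)
-352*(x + 329) = -352*(-14625 + 329) = -352*(-14296) = 5032192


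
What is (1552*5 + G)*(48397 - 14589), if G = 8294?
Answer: 542753632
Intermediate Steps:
(1552*5 + G)*(48397 - 14589) = (1552*5 + 8294)*(48397 - 14589) = (7760 + 8294)*33808 = 16054*33808 = 542753632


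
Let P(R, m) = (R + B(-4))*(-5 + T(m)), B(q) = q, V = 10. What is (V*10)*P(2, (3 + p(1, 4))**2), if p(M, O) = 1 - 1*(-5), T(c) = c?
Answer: -15200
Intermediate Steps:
p(M, O) = 6 (p(M, O) = 1 + 5 = 6)
P(R, m) = (-5 + m)*(-4 + R) (P(R, m) = (R - 4)*(-5 + m) = (-4 + R)*(-5 + m) = (-5 + m)*(-4 + R))
(V*10)*P(2, (3 + p(1, 4))**2) = (10*10)*(20 - 5*2 - 4*(3 + 6)**2 + 2*(3 + 6)**2) = 100*(20 - 10 - 4*9**2 + 2*9**2) = 100*(20 - 10 - 4*81 + 2*81) = 100*(20 - 10 - 324 + 162) = 100*(-152) = -15200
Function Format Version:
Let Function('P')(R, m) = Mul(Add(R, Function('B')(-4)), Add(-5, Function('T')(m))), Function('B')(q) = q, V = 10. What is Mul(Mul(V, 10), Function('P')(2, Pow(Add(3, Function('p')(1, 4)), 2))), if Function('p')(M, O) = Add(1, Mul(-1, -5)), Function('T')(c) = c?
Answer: -15200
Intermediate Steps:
Function('p')(M, O) = 6 (Function('p')(M, O) = Add(1, 5) = 6)
Function('P')(R, m) = Mul(Add(-5, m), Add(-4, R)) (Function('P')(R, m) = Mul(Add(R, -4), Add(-5, m)) = Mul(Add(-4, R), Add(-5, m)) = Mul(Add(-5, m), Add(-4, R)))
Mul(Mul(V, 10), Function('P')(2, Pow(Add(3, Function('p')(1, 4)), 2))) = Mul(Mul(10, 10), Add(20, Mul(-5, 2), Mul(-4, Pow(Add(3, 6), 2)), Mul(2, Pow(Add(3, 6), 2)))) = Mul(100, Add(20, -10, Mul(-4, Pow(9, 2)), Mul(2, Pow(9, 2)))) = Mul(100, Add(20, -10, Mul(-4, 81), Mul(2, 81))) = Mul(100, Add(20, -10, -324, 162)) = Mul(100, -152) = -15200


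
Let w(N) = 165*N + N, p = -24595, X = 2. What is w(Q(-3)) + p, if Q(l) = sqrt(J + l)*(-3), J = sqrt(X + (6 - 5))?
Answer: -24595 - 498*I*sqrt(3 - sqrt(3)) ≈ -24595.0 - 560.76*I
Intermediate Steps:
J = sqrt(3) (J = sqrt(2 + (6 - 5)) = sqrt(2 + 1) = sqrt(3) ≈ 1.7320)
Q(l) = -3*sqrt(l + sqrt(3)) (Q(l) = sqrt(sqrt(3) + l)*(-3) = sqrt(l + sqrt(3))*(-3) = -3*sqrt(l + sqrt(3)))
w(N) = 166*N
w(Q(-3)) + p = 166*(-3*sqrt(-3 + sqrt(3))) - 24595 = -498*sqrt(-3 + sqrt(3)) - 24595 = -24595 - 498*sqrt(-3 + sqrt(3))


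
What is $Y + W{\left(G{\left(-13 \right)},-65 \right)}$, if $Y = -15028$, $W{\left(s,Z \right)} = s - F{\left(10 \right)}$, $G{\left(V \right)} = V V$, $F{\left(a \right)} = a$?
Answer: $-14869$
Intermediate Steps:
$G{\left(V \right)} = V^{2}$
$W{\left(s,Z \right)} = -10 + s$ ($W{\left(s,Z \right)} = s - 10 = -10 + s$)
$Y + W{\left(G{\left(-13 \right)},-65 \right)} = -15028 - \left(10 - \left(-13\right)^{2}\right) = -15028 + \left(-10 + 169\right) = -15028 + 159 = -14869$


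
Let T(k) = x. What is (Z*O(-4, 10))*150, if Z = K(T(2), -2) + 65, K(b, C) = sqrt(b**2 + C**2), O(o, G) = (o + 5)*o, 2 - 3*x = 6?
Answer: -39000 - 400*sqrt(13) ≈ -40442.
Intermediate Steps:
x = -4/3 (x = 2/3 - 1/3*6 = 2/3 - 2 = -4/3 ≈ -1.3333)
O(o, G) = o*(5 + o) (O(o, G) = (5 + o)*o = o*(5 + o))
T(k) = -4/3
K(b, C) = sqrt(C**2 + b**2)
Z = 65 + 2*sqrt(13)/3 (Z = sqrt((-2)**2 + (-4/3)**2) + 65 = sqrt(4 + 16/9) + 65 = sqrt(52/9) + 65 = 2*sqrt(13)/3 + 65 = 65 + 2*sqrt(13)/3 ≈ 67.404)
(Z*O(-4, 10))*150 = ((65 + 2*sqrt(13)/3)*(-4*(5 - 4)))*150 = ((65 + 2*sqrt(13)/3)*(-4*1))*150 = ((65 + 2*sqrt(13)/3)*(-4))*150 = (-260 - 8*sqrt(13)/3)*150 = -39000 - 400*sqrt(13)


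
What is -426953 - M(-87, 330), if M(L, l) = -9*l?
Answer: -423983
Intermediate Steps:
-426953 - M(-87, 330) = -426953 - (-9)*330 = -426953 - 1*(-2970) = -426953 + 2970 = -423983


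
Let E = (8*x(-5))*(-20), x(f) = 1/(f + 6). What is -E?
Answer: 160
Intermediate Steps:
x(f) = 1/(6 + f)
E = -160 (E = (8/(6 - 5))*(-20) = (8/1)*(-20) = (8*1)*(-20) = 8*(-20) = -160)
-E = -1*(-160) = 160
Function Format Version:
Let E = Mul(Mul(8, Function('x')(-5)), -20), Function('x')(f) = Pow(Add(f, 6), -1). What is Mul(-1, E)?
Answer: 160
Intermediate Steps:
Function('x')(f) = Pow(Add(6, f), -1)
E = -160 (E = Mul(Mul(8, Pow(Add(6, -5), -1)), -20) = Mul(Mul(8, Pow(1, -1)), -20) = Mul(Mul(8, 1), -20) = Mul(8, -20) = -160)
Mul(-1, E) = Mul(-1, -160) = 160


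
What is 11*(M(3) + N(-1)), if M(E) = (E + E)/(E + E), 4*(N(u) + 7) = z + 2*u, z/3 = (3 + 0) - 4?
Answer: -319/4 ≈ -79.750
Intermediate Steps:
z = -3 (z = 3*((3 + 0) - 4) = 3*(3 - 4) = 3*(-1) = -3)
N(u) = -31/4 + u/2 (N(u) = -7 + (-3 + 2*u)/4 = -7 + (-¾ + u/2) = -31/4 + u/2)
M(E) = 1 (M(E) = (2*E)/((2*E)) = (2*E)*(1/(2*E)) = 1)
11*(M(3) + N(-1)) = 11*(1 + (-31/4 + (½)*(-1))) = 11*(1 + (-31/4 - ½)) = 11*(1 - 33/4) = 11*(-29/4) = -319/4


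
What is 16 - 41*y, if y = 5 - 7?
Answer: 98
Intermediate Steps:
y = -2
16 - 41*y = 16 - 41*(-2) = 16 + 82 = 98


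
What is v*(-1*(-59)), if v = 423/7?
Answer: 24957/7 ≈ 3565.3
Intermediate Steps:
v = 423/7 (v = 423*(⅐) = 423/7 ≈ 60.429)
v*(-1*(-59)) = 423*(-1*(-59))/7 = (423/7)*59 = 24957/7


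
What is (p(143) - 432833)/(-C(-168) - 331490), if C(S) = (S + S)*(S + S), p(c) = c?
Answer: 216345/222193 ≈ 0.97368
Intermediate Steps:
C(S) = 4*S² (C(S) = (2*S)*(2*S) = 4*S²)
(p(143) - 432833)/(-C(-168) - 331490) = (143 - 432833)/(-4*(-168)² - 331490) = -432690/(-4*28224 - 331490) = -432690/(-1*112896 - 331490) = -432690/(-112896 - 331490) = -432690/(-444386) = -432690*(-1/444386) = 216345/222193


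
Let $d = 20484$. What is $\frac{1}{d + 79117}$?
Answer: $\frac{1}{99601} \approx 1.004 \cdot 10^{-5}$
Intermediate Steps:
$\frac{1}{d + 79117} = \frac{1}{20484 + 79117} = \frac{1}{99601}$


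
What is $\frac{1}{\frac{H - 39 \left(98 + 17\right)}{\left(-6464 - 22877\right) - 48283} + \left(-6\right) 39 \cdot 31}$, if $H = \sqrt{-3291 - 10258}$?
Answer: $- \frac{21854261386932}{158529549393886835} + \frac{38812 i \sqrt{13549}}{158529549393886835} \approx -0.00013786 + 2.8498 \cdot 10^{-11} i$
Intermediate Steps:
$H = i \sqrt{13549}$ ($H = \sqrt{-13549} = i \sqrt{13549} \approx 116.4 i$)
$\frac{1}{\frac{H - 39 \left(98 + 17\right)}{\left(-6464 - 22877\right) - 48283} + \left(-6\right) 39 \cdot 31} = \frac{1}{\frac{i \sqrt{13549} - 39 \left(98 + 17\right)}{\left(-6464 - 22877\right) - 48283} + \left(-6\right) 39 \cdot 31} = \frac{1}{\frac{i \sqrt{13549} - 4485}{-29341 - 48283} - 7254} = \frac{1}{\frac{i \sqrt{13549} - 4485}{-77624} - 7254} = \frac{1}{\left(-4485 + i \sqrt{13549}\right) \left(- \frac{1}{77624}\right) - 7254} = \frac{1}{\left(\frac{4485}{77624} - \frac{i \sqrt{13549}}{77624}\right) - 7254} = \frac{1}{- \frac{563080011}{77624} - \frac{i \sqrt{13549}}{77624}}$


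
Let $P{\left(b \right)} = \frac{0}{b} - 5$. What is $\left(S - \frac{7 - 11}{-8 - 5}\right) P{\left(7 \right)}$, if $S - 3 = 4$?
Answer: $- \frac{435}{13} \approx -33.462$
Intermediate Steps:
$S = 7$ ($S = 3 + 4 = 7$)
$P{\left(b \right)} = -5$ ($P{\left(b \right)} = 0 - 5 = -5$)
$\left(S - \frac{7 - 11}{-8 - 5}\right) P{\left(7 \right)} = \left(7 - \frac{7 - 11}{-8 - 5}\right) \left(-5\right) = \left(7 - - \frac{4}{-13}\right) \left(-5\right) = \left(7 - \left(-4\right) \left(- \frac{1}{13}\right)\right) \left(-5\right) = \left(7 - \frac{4}{13}\right) \left(-5\right) = \frac{87}{13} \left(-5\right) = - \frac{435}{13}$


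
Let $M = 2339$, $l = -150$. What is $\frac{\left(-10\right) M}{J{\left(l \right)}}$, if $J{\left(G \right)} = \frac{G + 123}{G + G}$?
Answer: $- \frac{2339000}{9} \approx -2.5989 \cdot 10^{5}$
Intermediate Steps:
$J{\left(G \right)} = \frac{123 + G}{2 G}$
$\frac{\left(-10\right) M}{J{\left(l \right)}} = \frac{\left(-10\right) 2339}{\frac{1}{2} \frac{1}{-150} \left(123 - 150\right)} = - \frac{23390}{\frac{1}{2} \left(- \frac{1}{150}\right) \left(-27\right)} = - \frac{23390}{\frac{9}{100}} = \left(-23390\right) \frac{100}{9} = - \frac{2339000}{9}$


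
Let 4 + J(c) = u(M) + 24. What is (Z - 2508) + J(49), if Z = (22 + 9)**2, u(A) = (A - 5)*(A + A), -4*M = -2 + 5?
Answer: -12147/8 ≈ -1518.4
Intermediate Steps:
M = -3/4 (M = -(-2 + 5)/4 = -1/4*3 = -3/4 ≈ -0.75000)
u(A) = 2*A*(-5 + A) (u(A) = (-5 + A)*(2*A) = 2*A*(-5 + A))
Z = 961 (Z = 31**2 = 961)
J(c) = 229/8 (J(c) = -4 + (2*(-3/4)*(-5 - 3/4) + 24) = -4 + (2*(-3/4)*(-23/4) + 24) = -4 + (69/8 + 24) = -4 + 261/8 = 229/8)
(Z - 2508) + J(49) = (961 - 2508) + 229/8 = -1547 + 229/8 = -12147/8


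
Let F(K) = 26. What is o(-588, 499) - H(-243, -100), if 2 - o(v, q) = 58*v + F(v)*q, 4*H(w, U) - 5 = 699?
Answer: 20956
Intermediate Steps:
H(w, U) = 176 (H(w, U) = 5/4 + (¼)*699 = 5/4 + 699/4 = 176)
o(v, q) = 2 - 58*v - 26*q (o(v, q) = 2 - (58*v + 26*q) = 2 - (26*q + 58*v) = 2 + (-58*v - 26*q) = 2 - 58*v - 26*q)
o(-588, 499) - H(-243, -100) = (2 - 58*(-588) - 26*499) - 1*176 = (2 + 34104 - 12974) - 176 = 21132 - 176 = 20956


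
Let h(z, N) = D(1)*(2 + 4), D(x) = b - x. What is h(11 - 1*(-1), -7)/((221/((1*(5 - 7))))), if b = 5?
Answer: -48/221 ≈ -0.21719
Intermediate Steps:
D(x) = 5 - x
h(z, N) = 24 (h(z, N) = (5 - 1*1)*(2 + 4) = (5 - 1)*6 = 4*6 = 24)
h(11 - 1*(-1), -7)/((221/((1*(5 - 7))))) = 24/(221/((1*(5 - 7)))) = 24/(221/((1*(-2)))) = 24/(221/(-2)) = 24/(221*(-1/2)) = 24/(-221/2) = -2/221*24 = -48/221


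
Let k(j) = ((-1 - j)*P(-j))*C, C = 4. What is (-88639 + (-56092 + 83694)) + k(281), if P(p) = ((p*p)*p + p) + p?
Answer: 25028683147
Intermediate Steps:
P(p) = p**3 + 2*p (P(p) = (p**2*p + p) + p = (p**3 + p) + p = (p + p**3) + p = p**3 + 2*p)
k(j) = -4*j*(-1 - j)*(2 + j**2) (k(j) = ((-1 - j)*((-j)*(2 + (-j)**2)))*4 = ((-1 - j)*((-j)*(2 + j**2)))*4 = ((-1 - j)*(-j*(2 + j**2)))*4 = -j*(-1 - j)*(2 + j**2)*4 = -4*j*(-1 - j)*(2 + j**2))
(-88639 + (-56092 + 83694)) + k(281) = (-88639 + (-56092 + 83694)) + 4*281*(1 + 281)*(2 + 281**2) = (-88639 + 27602) + 4*281*282*(2 + 78961) = -61037 + 4*281*282*78963 = -61037 + 25028744184 = 25028683147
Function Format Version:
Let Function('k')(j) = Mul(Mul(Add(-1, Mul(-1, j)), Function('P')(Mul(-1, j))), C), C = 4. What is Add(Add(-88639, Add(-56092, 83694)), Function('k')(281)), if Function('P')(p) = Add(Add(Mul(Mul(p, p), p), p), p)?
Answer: 25028683147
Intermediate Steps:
Function('P')(p) = Add(Pow(p, 3), Mul(2, p)) (Function('P')(p) = Add(Add(Mul(Pow(p, 2), p), p), p) = Add(Add(Pow(p, 3), p), p) = Add(Add(p, Pow(p, 3)), p) = Add(Pow(p, 3), Mul(2, p)))
Function('k')(j) = Mul(-4, j, Add(-1, Mul(-1, j)), Add(2, Pow(j, 2))) (Function('k')(j) = Mul(Mul(Add(-1, Mul(-1, j)), Mul(Mul(-1, j), Add(2, Pow(Mul(-1, j), 2)))), 4) = Mul(Mul(Add(-1, Mul(-1, j)), Mul(Mul(-1, j), Add(2, Pow(j, 2)))), 4) = Mul(Mul(Add(-1, Mul(-1, j)), Mul(-1, j, Add(2, Pow(j, 2)))), 4) = Mul(Mul(-1, j, Add(-1, Mul(-1, j)), Add(2, Pow(j, 2))), 4) = Mul(-4, j, Add(-1, Mul(-1, j)), Add(2, Pow(j, 2))))
Add(Add(-88639, Add(-56092, 83694)), Function('k')(281)) = Add(Add(-88639, Add(-56092, 83694)), Mul(4, 281, Add(1, 281), Add(2, Pow(281, 2)))) = Add(Add(-88639, 27602), Mul(4, 281, 282, Add(2, 78961))) = Add(-61037, Mul(4, 281, 282, 78963)) = Add(-61037, 25028744184) = 25028683147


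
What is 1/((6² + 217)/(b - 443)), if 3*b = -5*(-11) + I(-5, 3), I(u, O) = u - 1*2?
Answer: -427/253 ≈ -1.6877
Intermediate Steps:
I(u, O) = -2 + u (I(u, O) = u - 2 = -2 + u)
b = 16 (b = (-5*(-11) + (-2 - 5))/3 = (55 - 7)/3 = (⅓)*48 = 16)
1/((6² + 217)/(b - 443)) = 1/((6² + 217)/(16 - 443)) = 1/((36 + 217)/(-427)) = 1/(253*(-1/427)) = 1/(-253/427) = -427/253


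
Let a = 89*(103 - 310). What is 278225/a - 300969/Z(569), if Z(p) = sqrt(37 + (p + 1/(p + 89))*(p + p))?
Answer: -278225/18423 - 300969*sqrt(17523155230)/106523740 ≈ -389.11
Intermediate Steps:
a = -18423 (a = 89*(-207) = -18423)
Z(p) = sqrt(37 + 2*p*(p + 1/(89 + p))) (Z(p) = sqrt(37 + (p + 1/(89 + p))*(2*p)) = sqrt(37 + 2*p*(p + 1/(89 + p))))
278225/a - 300969/Z(569) = 278225/(-18423) - 300969*sqrt(89 + 569)/sqrt(2*569 + (37 + 2*569**2)*(89 + 569)) = 278225*(-1/18423) - 300969*sqrt(658)/sqrt(1138 + (37 + 2*323761)*658) = -278225/18423 - 300969*sqrt(658)/sqrt(1138 + (37 + 647522)*658) = -278225/18423 - 300969*sqrt(658)/sqrt(1138 + 647559*658) = -278225/18423 - 300969*sqrt(658)/sqrt(1138 + 426093822) = -278225/18423 - 300969*sqrt(17523155230)/106523740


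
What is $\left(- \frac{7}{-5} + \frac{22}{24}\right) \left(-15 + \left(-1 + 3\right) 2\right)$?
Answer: $- \frac{1529}{60} \approx -25.483$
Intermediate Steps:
$\left(- \frac{7}{-5} + \frac{22}{24}\right) \left(-15 + \left(-1 + 3\right) 2\right) = \left(\left(-7\right) \left(- \frac{1}{5}\right) + 22 \cdot \frac{1}{24}\right) \left(-15 + 2 \cdot 2\right) = \left(\frac{7}{5} + \frac{11}{12}\right) \left(-15 + 4\right) = \frac{139}{60} \left(-11\right) = - \frac{1529}{60}$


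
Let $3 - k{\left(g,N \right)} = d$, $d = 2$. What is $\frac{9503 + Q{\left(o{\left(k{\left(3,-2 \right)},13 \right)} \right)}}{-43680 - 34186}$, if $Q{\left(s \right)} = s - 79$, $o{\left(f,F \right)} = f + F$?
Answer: $- \frac{4719}{38933} \approx -0.12121$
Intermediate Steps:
$k{\left(g,N \right)} = 1$ ($k{\left(g,N \right)} = 3 - 2 = 1$)
$o{\left(f,F \right)} = F + f$
$Q{\left(s \right)} = -79 + s$
$\frac{9503 + Q{\left(o{\left(k{\left(3,-2 \right)},13 \right)} \right)}}{-43680 - 34186} = \frac{9503 + \left(-79 + \left(13 + 1\right)\right)}{-43680 - 34186} = \frac{9503 + \left(-79 + 14\right)}{-77866} = \left(9503 - 65\right) \left(- \frac{1}{77866}\right) = 9438 \left(- \frac{1}{77866}\right) = - \frac{4719}{38933}$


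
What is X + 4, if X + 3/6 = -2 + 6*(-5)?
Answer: -57/2 ≈ -28.500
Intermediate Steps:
X = -65/2 (X = -1/2 + (-2 + 6*(-5)) = -1/2 + (-2 - 30) = -1/2 - 32 = -65/2 ≈ -32.500)
X + 4 = -65/2 + 4 = -57/2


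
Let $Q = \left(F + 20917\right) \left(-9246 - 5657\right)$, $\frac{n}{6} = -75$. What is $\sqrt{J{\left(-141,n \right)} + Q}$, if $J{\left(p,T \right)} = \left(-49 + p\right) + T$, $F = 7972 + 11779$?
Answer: $2 i \sqrt{151518961} \approx 24619.0 i$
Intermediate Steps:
$n = -450$ ($n = 6 \left(-75\right) = -450$)
$F = 19751$
$Q = -606075204$ ($Q = \left(19751 + 20917\right) \left(-9246 - 5657\right) = 40668 \left(-14903\right) = -606075204$)
$J{\left(p,T \right)} = -49 + T + p$
$\sqrt{J{\left(-141,n \right)} + Q} = \sqrt{\left(-49 - 450 - 141\right) - 606075204} = \sqrt{-640 - 606075204} = \sqrt{-606075844} = 2 i \sqrt{151518961}$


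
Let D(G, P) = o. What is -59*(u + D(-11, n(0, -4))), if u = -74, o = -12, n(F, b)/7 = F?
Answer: 5074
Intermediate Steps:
n(F, b) = 7*F
D(G, P) = -12
-59*(u + D(-11, n(0, -4))) = -59*(-74 - 12) = -59*(-86) = 5074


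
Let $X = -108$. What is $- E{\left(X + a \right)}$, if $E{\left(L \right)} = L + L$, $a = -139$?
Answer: $494$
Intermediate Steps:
$E{\left(L \right)} = 2 L$
$- E{\left(X + a \right)} = - 2 \left(-108 - 139\right) = - 2 \left(-247\right) = \left(-1\right) \left(-494\right) = 494$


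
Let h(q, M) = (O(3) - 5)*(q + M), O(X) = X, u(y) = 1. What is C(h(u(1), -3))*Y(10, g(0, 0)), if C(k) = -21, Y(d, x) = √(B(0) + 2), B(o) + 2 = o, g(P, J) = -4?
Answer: 0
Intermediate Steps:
B(o) = -2 + o
h(q, M) = -2*M - 2*q (h(q, M) = (3 - 5)*(q + M) = -2*(M + q) = -2*M - 2*q)
Y(d, x) = 0 (Y(d, x) = √((-2 + 0) + 2) = √(-2 + 2) = √0 = 0)
C(h(u(1), -3))*Y(10, g(0, 0)) = -21*0 = 0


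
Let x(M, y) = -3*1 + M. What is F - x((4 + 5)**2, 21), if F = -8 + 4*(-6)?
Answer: -110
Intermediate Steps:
x(M, y) = -3 + M
F = -32 (F = -8 - 24 = -32)
F - x((4 + 5)**2, 21) = -32 - (-3 + (4 + 5)**2) = -32 - (-3 + 9**2) = -32 - (-3 + 81) = -32 - 1*78 = -32 - 78 = -110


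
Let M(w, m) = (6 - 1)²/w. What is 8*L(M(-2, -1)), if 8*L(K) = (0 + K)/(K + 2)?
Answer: 25/21 ≈ 1.1905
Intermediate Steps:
M(w, m) = 25/w (M(w, m) = 5²/w = 25/w)
L(K) = K/(8*(2 + K)) (L(K) = ((0 + K)/(K + 2))/8 = (K/(2 + K))/8 = K/(8*(2 + K)))
8*L(M(-2, -1)) = 8*((25/(-2))/(8*(2 + 25/(-2)))) = 8*((25*(-½))/(8*(2 + 25*(-½)))) = 8*((⅛)*(-25/2)/(2 - 25/2)) = 8*((⅛)*(-25/2)/(-21/2)) = 8*((⅛)*(-25/2)*(-2/21)) = 8*(25/168) = 25/21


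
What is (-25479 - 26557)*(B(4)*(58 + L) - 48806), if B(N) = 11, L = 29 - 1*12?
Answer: 2496739316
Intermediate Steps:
L = 17 (L = 29 - 12 = 17)
(-25479 - 26557)*(B(4)*(58 + L) - 48806) = (-25479 - 26557)*(11*(58 + 17) - 48806) = -52036*(11*75 - 48806) = -52036*(825 - 48806) = -52036*(-47981) = 2496739316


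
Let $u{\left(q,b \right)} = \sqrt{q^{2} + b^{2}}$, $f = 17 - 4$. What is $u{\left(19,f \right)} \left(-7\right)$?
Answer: $- 7 \sqrt{530} \approx -161.15$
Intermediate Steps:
$f = 13$
$u{\left(q,b \right)} = \sqrt{b^{2} + q^{2}}$
$u{\left(19,f \right)} \left(-7\right) = \sqrt{13^{2} + 19^{2}} \left(-7\right) = \sqrt{169 + 361} \left(-7\right) = \sqrt{530} \left(-7\right) = - 7 \sqrt{530}$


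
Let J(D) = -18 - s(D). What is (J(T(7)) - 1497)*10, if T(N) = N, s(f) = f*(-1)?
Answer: -15080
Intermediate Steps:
s(f) = -f
J(D) = -18 + D (J(D) = -18 - (-1)*D = -18 + D)
(J(T(7)) - 1497)*10 = ((-18 + 7) - 1497)*10 = (-11 - 1497)*10 = -1508*10 = -15080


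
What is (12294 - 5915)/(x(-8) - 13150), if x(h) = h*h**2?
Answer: -6379/13662 ≈ -0.46692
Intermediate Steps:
x(h) = h**3
(12294 - 5915)/(x(-8) - 13150) = (12294 - 5915)/((-8)**3 - 13150) = 6379/(-512 - 13150) = 6379/(-13662) = 6379*(-1/13662) = -6379/13662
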